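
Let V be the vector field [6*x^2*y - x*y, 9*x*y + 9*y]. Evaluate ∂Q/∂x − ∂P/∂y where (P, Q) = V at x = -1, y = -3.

∂V₂/∂x = 9*y
∂V₁/∂y = 6*x^2 - x
Scalar curl = -6*x^2 + x + 9*y
At (-1, -3): -34.

-34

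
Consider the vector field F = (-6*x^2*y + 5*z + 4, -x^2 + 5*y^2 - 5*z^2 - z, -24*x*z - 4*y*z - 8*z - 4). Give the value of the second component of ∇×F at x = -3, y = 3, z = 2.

(∇×F)_2 = ∂F₁/∂z − ∂F₃/∂x
= 5 − (-24*z)
= 24*z + 5
At (-3, 3, 2): 53.

53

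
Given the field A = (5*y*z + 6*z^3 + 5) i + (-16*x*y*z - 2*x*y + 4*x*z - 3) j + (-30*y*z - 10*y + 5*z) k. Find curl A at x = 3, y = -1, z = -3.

(∇×A)₁ = ∂A₃/∂y − ∂A₂/∂z = 16*x*y - 4*x - 30*z - 10
(∇×A)₂ = ∂A₁/∂z − ∂A₃/∂x = 5*y + 18*z^2
(∇×A)₃ = ∂A₂/∂x − ∂A₁/∂y = -16*y*z - 2*y - z
∇×A = (16*x*y - 4*x - 30*z - 10, 5*y + 18*z^2, -16*y*z - 2*y - z)
At (3, -1, -3): (20, 157, -43).

(20, 157, -43)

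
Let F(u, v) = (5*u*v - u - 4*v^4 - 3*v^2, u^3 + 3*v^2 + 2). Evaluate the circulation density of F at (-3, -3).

∂F₂/∂u = 3*u^2
∂F₁/∂v = 5*u - 16*v^3 - 6*v
Scalar curl = 3*u^2 - 5*u + 16*v^3 + 6*v
At (-3, -3): -408.

-408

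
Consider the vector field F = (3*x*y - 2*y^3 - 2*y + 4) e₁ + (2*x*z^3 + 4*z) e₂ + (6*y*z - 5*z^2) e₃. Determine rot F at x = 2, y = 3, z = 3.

(-94, 0, 104)

(∇×F)₁ = ∂F₃/∂y − ∂F₂/∂z = -6*x*z^2 + 6*z - 4
(∇×F)₂ = ∂F₁/∂z − ∂F₃/∂x = 0
(∇×F)₃ = ∂F₂/∂x − ∂F₁/∂y = -3*x + 6*y^2 + 2*z^3 + 2
∇×F = (-6*x*z^2 + 6*z - 4, 0, -3*x + 6*y^2 + 2*z^3 + 2)
At (2, 3, 3): (-94, 0, 104).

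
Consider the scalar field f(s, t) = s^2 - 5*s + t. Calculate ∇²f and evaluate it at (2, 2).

2

∂²f/∂s² = 2
∂²f/∂t² = 0
∇²f = 2
At (2, 2): 2.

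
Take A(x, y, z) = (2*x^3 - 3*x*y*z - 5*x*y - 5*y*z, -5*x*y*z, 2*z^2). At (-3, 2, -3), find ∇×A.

(-30, 8, 27)

(∇×A)₁ = ∂A₃/∂y − ∂A₂/∂z = 5*x*y
(∇×A)₂ = ∂A₁/∂z − ∂A₃/∂x = -3*x*y - 5*y
(∇×A)₃ = ∂A₂/∂x − ∂A₁/∂y = 3*x*z + 5*x - 5*y*z + 5*z
∇×A = (5*x*y, -3*x*y - 5*y, 3*x*z + 5*x - 5*y*z + 5*z)
At (-3, 2, -3): (-30, 8, 27).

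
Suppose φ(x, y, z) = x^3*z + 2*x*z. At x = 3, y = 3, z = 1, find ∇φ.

∂φ/∂x = 3*x^2*z + 2*z
∂φ/∂y = 0
∂φ/∂z = x^3 + 2*x
∇φ = (3*x^2*z + 2*z, 0, x^3 + 2*x)
At (3, 3, 1): (29, 0, 33).

(29, 0, 33)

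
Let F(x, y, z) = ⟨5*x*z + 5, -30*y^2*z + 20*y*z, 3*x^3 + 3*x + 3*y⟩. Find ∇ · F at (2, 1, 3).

-105

∂F₁/∂x = 5*z
∂F₂/∂y = -60*y*z + 20*z
∂F₃/∂z = 0
∇·F = -60*y*z + 25*z
At (2, 1, 3): -105.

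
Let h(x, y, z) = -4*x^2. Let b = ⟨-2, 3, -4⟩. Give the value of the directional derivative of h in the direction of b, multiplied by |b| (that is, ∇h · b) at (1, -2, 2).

∂h/∂x = -8*x
∂h/∂y = 0
∂h/∂z = 0
∇h at (1, -2, 2) = (-8, 0, 0)
∇h · b = (-8)(-2) + (0)(3) + (0)(-4) = 16

16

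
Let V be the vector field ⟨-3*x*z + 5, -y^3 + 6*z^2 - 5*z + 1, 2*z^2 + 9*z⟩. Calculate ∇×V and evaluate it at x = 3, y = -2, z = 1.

(-7, -9, 0)

(∇×V)₁ = ∂V₃/∂y − ∂V₂/∂z = -12*z + 5
(∇×V)₂ = ∂V₁/∂z − ∂V₃/∂x = -3*x
(∇×V)₃ = ∂V₂/∂x − ∂V₁/∂y = 0
∇×V = (-12*z + 5, -3*x, 0)
At (3, -2, 1): (-7, -9, 0).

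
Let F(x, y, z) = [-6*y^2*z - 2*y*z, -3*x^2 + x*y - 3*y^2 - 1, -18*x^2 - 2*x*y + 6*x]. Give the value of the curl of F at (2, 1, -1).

(-4, 60, -25)

(∇×F)₁ = ∂F₃/∂y − ∂F₂/∂z = -2*x
(∇×F)₂ = ∂F₁/∂z − ∂F₃/∂x = 36*x - 6*y^2 - 6
(∇×F)₃ = ∂F₂/∂x − ∂F₁/∂y = -6*x + 12*y*z + y + 2*z
∇×F = (-2*x, 36*x - 6*y^2 - 6, -6*x + 12*y*z + y + 2*z)
At (2, 1, -1): (-4, 60, -25).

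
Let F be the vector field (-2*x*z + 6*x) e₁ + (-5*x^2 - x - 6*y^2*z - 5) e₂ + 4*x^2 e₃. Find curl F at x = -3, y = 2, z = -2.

(∇×F)₁ = ∂F₃/∂y − ∂F₂/∂z = 6*y^2
(∇×F)₂ = ∂F₁/∂z − ∂F₃/∂x = -10*x
(∇×F)₃ = ∂F₂/∂x − ∂F₁/∂y = -10*x - 1
∇×F = (6*y^2, -10*x, -10*x - 1)
At (-3, 2, -2): (24, 30, 29).

(24, 30, 29)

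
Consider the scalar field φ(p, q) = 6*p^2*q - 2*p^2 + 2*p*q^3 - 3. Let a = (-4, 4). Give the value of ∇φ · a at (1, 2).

∂φ/∂p = 12*p*q - 4*p + 2*q^3
∂φ/∂q = 6*p^2 + 6*p*q^2
∇φ at (1, 2) = (36, 30)
∇φ · a = (36)(-4) + (30)(4) = -24

-24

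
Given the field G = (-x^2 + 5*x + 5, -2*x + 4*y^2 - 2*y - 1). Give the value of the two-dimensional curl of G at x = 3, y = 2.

∂G₂/∂x = -2
∂G₁/∂y = 0
Scalar curl = -2
At (3, 2): -2.

-2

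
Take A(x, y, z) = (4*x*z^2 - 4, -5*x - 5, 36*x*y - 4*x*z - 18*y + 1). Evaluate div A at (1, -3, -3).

∂A₁/∂x = 4*z^2
∂A₂/∂y = 0
∂A₃/∂z = -4*x
∇·A = -4*x + 4*z^2
At (1, -3, -3): 32.

32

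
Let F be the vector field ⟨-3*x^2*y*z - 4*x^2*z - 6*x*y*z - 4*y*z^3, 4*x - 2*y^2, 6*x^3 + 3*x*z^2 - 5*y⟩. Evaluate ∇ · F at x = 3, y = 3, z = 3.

∂F₁/∂x = -6*x*y*z - 8*x*z - 6*y*z
∂F₂/∂y = -4*y
∂F₃/∂z = 6*x*z
∇·F = -6*x*y*z - 2*x*z - 6*y*z - 4*y
At (3, 3, 3): -246.

-246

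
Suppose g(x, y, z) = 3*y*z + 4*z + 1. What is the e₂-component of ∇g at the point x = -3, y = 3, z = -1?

(∇g)_2 = ∂g/∂y = 3*z
At (-3, 3, -1): -3.

-3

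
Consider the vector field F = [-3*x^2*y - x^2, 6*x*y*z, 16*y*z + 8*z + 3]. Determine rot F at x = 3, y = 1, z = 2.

(∇×F)₁ = ∂F₃/∂y − ∂F₂/∂z = -6*x*y + 16*z
(∇×F)₂ = ∂F₁/∂z − ∂F₃/∂x = 0
(∇×F)₃ = ∂F₂/∂x − ∂F₁/∂y = 3*x^2 + 6*y*z
∇×F = (-6*x*y + 16*z, 0, 3*x^2 + 6*y*z)
At (3, 1, 2): (14, 0, 39).

(14, 0, 39)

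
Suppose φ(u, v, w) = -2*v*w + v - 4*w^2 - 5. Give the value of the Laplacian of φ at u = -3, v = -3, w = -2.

∂²φ/∂u² = 0
∂²φ/∂v² = 0
∂²φ/∂w² = -8
∇²φ = -8
At (-3, -3, -2): -8.

-8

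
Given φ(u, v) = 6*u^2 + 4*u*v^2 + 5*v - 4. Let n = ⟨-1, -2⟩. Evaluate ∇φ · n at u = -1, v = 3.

∂φ/∂u = 12*u + 4*v^2
∂φ/∂v = 8*u*v + 5
∇φ at (-1, 3) = (24, -19)
∇φ · n = (24)(-1) + (-19)(-2) = 14

14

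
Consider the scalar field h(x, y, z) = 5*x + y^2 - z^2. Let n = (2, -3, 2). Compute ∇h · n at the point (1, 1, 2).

∂h/∂x = 5
∂h/∂y = 2*y
∂h/∂z = -2*z
∇h at (1, 1, 2) = (5, 2, -4)
∇h · n = (5)(2) + (2)(-3) + (-4)(2) = -4

-4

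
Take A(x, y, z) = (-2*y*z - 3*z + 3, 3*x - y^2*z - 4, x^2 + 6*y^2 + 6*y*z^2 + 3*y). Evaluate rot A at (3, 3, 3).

(∇×A)₁ = ∂A₃/∂y − ∂A₂/∂z = y^2 + 12*y + 6*z^2 + 3
(∇×A)₂ = ∂A₁/∂z − ∂A₃/∂x = -2*x - 2*y - 3
(∇×A)₃ = ∂A₂/∂x − ∂A₁/∂y = 2*z + 3
∇×A = (y^2 + 12*y + 6*z^2 + 3, -2*x - 2*y - 3, 2*z + 3)
At (3, 3, 3): (102, -15, 9).

(102, -15, 9)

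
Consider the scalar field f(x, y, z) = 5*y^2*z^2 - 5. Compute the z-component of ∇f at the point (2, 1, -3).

(∇f)_3 = ∂f/∂z = 10*y^2*z
At (2, 1, -3): -30.

-30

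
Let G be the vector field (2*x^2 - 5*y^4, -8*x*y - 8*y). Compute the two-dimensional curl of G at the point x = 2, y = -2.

∂G₂/∂x = -8*y
∂G₁/∂y = -20*y^3
Scalar curl = 20*y^3 - 8*y
At (2, -2): -144.

-144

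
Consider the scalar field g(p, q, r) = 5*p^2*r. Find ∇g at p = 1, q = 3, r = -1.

∂g/∂p = 10*p*r
∂g/∂q = 0
∂g/∂r = 5*p^2
∇g = (10*p*r, 0, 5*p^2)
At (1, 3, -1): (-10, 0, 5).

(-10, 0, 5)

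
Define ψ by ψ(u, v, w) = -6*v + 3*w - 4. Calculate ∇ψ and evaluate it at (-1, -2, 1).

(0, -6, 3)

∂ψ/∂u = 0
∂ψ/∂v = -6
∂ψ/∂w = 3
∇ψ = (0, -6, 3)
At (-1, -2, 1): (0, -6, 3).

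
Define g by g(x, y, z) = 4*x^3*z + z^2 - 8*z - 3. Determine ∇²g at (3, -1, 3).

∂²g/∂x² = 24*x*z
∂²g/∂y² = 0
∂²g/∂z² = 2
∇²g = 24*x*z + 2
At (3, -1, 3): 218.

218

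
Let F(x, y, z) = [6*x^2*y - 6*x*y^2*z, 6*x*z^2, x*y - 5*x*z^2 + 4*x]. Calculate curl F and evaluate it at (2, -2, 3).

(∇×F)₁ = ∂F₃/∂y − ∂F₂/∂z = -12*x*z + x
(∇×F)₂ = ∂F₁/∂z − ∂F₃/∂x = -6*x*y^2 - y + 5*z^2 - 4
(∇×F)₃ = ∂F₂/∂x − ∂F₁/∂y = -6*x^2 + 12*x*y*z + 6*z^2
∇×F = (-12*x*z + x, -6*x*y^2 - y + 5*z^2 - 4, -6*x^2 + 12*x*y*z + 6*z^2)
At (2, -2, 3): (-70, -5, -114).

(-70, -5, -114)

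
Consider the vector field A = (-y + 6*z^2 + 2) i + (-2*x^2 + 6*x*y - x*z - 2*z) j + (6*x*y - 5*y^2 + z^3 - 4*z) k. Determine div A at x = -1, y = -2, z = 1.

-7

∂A₁/∂x = 0
∂A₂/∂y = 6*x
∂A₃/∂z = 3*z^2 - 4
∇·A = 6*x + 3*z^2 - 4
At (-1, -2, 1): -7.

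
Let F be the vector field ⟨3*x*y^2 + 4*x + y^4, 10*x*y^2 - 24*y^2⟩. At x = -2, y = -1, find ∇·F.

∂F₁/∂x = 3*y^2 + 4
∂F₂/∂y = 20*x*y - 48*y
∇·F = 20*x*y + 3*y^2 - 48*y + 4
At (-2, -1): 95.

95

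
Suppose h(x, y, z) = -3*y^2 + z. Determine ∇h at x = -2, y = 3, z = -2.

(0, -18, 1)

∂h/∂x = 0
∂h/∂y = -6*y
∂h/∂z = 1
∇h = (0, -6*y, 1)
At (-2, 3, -2): (0, -18, 1).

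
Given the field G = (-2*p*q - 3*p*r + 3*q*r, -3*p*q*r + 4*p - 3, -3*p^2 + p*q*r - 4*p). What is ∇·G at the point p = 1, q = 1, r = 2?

∂G₁/∂p = -2*q - 3*r
∂G₂/∂q = -3*p*r
∂G₃/∂r = p*q
∇·G = p*q - 3*p*r - 2*q - 3*r
At (1, 1, 2): -13.

-13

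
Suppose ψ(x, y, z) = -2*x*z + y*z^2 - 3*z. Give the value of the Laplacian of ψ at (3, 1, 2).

∂²ψ/∂x² = 0
∂²ψ/∂y² = 0
∂²ψ/∂z² = 2*y
∇²ψ = 2*y
At (3, 1, 2): 2.

2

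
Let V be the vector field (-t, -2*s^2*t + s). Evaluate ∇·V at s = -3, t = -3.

-18

∂V₁/∂s = 0
∂V₂/∂t = -2*s^2
∇·V = -2*s^2
At (-3, -3): -18.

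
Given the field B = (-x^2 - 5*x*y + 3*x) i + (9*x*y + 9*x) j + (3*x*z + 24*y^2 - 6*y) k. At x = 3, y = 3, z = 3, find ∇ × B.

(∇×B)₁ = ∂B₃/∂y − ∂B₂/∂z = 48*y - 6
(∇×B)₂ = ∂B₁/∂z − ∂B₃/∂x = -3*z
(∇×B)₃ = ∂B₂/∂x − ∂B₁/∂y = 5*x + 9*y + 9
∇×B = (48*y - 6, -3*z, 5*x + 9*y + 9)
At (3, 3, 3): (138, -9, 51).

(138, -9, 51)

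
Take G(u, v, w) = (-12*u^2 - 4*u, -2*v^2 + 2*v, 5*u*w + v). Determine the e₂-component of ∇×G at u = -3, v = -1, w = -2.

10

(∇×G)_2 = ∂G₁/∂w − ∂G₃/∂u
= 0 − (5*w)
= -5*w
At (-3, -1, -2): 10.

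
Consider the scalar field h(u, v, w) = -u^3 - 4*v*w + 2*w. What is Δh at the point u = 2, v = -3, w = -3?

-12

∂²h/∂u² = -6*u
∂²h/∂v² = 0
∂²h/∂w² = 0
∇²h = -6*u
At (2, -3, -3): -12.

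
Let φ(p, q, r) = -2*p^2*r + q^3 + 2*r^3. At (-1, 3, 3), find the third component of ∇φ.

52

(∇φ)_3 = ∂φ/∂r = -2*p^2 + 6*r^2
At (-1, 3, 3): 52.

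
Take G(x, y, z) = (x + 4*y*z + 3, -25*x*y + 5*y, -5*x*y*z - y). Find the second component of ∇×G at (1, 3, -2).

-18

(∇×G)_2 = ∂G₁/∂z − ∂G₃/∂x
= 4*y − (-5*y*z)
= 5*y*z + 4*y
At (1, 3, -2): -18.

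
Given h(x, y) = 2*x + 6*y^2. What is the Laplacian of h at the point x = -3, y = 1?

∂²h/∂x² = 0
∂²h/∂y² = 12
∇²h = 12
At (-3, 1): 12.

12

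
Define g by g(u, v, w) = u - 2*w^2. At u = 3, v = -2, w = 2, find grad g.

(1, 0, -8)

∂g/∂u = 1
∂g/∂v = 0
∂g/∂w = -4*w
∇g = (1, 0, -4*w)
At (3, -2, 2): (1, 0, -8).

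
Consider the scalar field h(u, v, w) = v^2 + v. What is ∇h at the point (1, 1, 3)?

∂h/∂u = 0
∂h/∂v = 2*v + 1
∂h/∂w = 0
∇h = (0, 2*v + 1, 0)
At (1, 1, 3): (0, 3, 0).

(0, 3, 0)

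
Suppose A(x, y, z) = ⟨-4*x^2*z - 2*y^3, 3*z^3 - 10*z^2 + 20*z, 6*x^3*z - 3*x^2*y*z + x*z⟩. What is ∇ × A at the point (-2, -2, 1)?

(∇×A)₁ = ∂A₃/∂y − ∂A₂/∂z = -3*x^2*z - 9*z^2 + 20*z - 20
(∇×A)₂ = ∂A₁/∂z − ∂A₃/∂x = -18*x^2*z - 4*x^2 + 6*x*y*z - z
(∇×A)₃ = ∂A₂/∂x − ∂A₁/∂y = 6*y^2
∇×A = (-3*x^2*z - 9*z^2 + 20*z - 20, -18*x^2*z - 4*x^2 + 6*x*y*z - z, 6*y^2)
At (-2, -2, 1): (-21, -65, 24).

(-21, -65, 24)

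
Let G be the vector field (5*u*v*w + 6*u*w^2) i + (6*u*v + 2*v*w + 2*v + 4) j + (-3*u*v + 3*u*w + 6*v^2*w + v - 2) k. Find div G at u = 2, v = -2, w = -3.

122

∂G₁/∂u = 5*v*w + 6*w^2
∂G₂/∂v = 6*u + 2*w + 2
∂G₃/∂w = 3*u + 6*v^2
∇·G = 9*u + 6*v^2 + 5*v*w + 6*w^2 + 2*w + 2
At (2, -2, -3): 122.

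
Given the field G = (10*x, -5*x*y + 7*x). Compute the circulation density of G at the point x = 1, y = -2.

17

∂G₂/∂x = -5*y + 7
∂G₁/∂y = 0
Scalar curl = -5*y + 7
At (1, -2): 17.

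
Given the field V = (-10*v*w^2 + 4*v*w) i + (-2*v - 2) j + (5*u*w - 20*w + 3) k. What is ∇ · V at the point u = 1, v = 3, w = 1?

∂V₁/∂u = 0
∂V₂/∂v = -2
∂V₃/∂w = 5*u - 20
∇·V = 5*u - 22
At (1, 3, 1): -17.

-17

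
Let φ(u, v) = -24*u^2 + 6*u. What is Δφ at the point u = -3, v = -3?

∂²φ/∂u² = -48
∂²φ/∂v² = 0
∇²φ = -48
At (-3, -3): -48.

-48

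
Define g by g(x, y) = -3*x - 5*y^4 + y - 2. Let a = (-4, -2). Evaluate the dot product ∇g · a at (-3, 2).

330

∂g/∂x = -3
∂g/∂y = -20*y^3 + 1
∇g at (-3, 2) = (-3, -159)
∇g · a = (-3)(-4) + (-159)(-2) = 330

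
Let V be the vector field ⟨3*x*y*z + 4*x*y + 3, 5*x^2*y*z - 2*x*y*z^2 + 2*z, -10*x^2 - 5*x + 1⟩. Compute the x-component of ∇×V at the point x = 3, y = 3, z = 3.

-29

(∇×V)_1 = ∂V₃/∂y − ∂V₂/∂z
= 0 − (5*x^2*y - 4*x*y*z + 2)
= -5*x^2*y + 4*x*y*z - 2
At (3, 3, 3): -29.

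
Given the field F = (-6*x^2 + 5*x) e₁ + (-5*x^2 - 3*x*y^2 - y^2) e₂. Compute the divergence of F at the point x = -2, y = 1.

∂F₁/∂x = -12*x + 5
∂F₂/∂y = -6*x*y - 2*y
∇·F = -6*x*y - 12*x - 2*y + 5
At (-2, 1): 39.

39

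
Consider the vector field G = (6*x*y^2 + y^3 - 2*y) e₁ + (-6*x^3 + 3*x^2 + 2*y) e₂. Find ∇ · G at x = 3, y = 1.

∂G₁/∂x = 6*y^2
∂G₂/∂y = 2
∇·G = 6*y^2 + 2
At (3, 1): 8.

8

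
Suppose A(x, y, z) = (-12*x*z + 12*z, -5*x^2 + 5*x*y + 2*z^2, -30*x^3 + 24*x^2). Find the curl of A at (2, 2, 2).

(-8, 252, -10)

(∇×A)₁ = ∂A₃/∂y − ∂A₂/∂z = -4*z
(∇×A)₂ = ∂A₁/∂z − ∂A₃/∂x = 90*x^2 - 60*x + 12
(∇×A)₃ = ∂A₂/∂x − ∂A₁/∂y = -10*x + 5*y
∇×A = (-4*z, 90*x^2 - 60*x + 12, -10*x + 5*y)
At (2, 2, 2): (-8, 252, -10).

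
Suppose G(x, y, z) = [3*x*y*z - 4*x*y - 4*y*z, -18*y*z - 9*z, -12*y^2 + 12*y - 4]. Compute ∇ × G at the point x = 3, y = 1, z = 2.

(∇×G)₁ = ∂G₃/∂y − ∂G₂/∂z = -6*y + 21
(∇×G)₂ = ∂G₁/∂z − ∂G₃/∂x = 3*x*y - 4*y
(∇×G)₃ = ∂G₂/∂x − ∂G₁/∂y = -3*x*z + 4*x + 4*z
∇×G = (-6*y + 21, 3*x*y - 4*y, -3*x*z + 4*x + 4*z)
At (3, 1, 2): (15, 5, 2).

(15, 5, 2)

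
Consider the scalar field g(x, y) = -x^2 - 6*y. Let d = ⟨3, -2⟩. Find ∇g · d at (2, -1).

∂g/∂x = -2*x
∂g/∂y = -6
∇g at (2, -1) = (-4, -6)
∇g · d = (-4)(3) + (-6)(-2) = 0

0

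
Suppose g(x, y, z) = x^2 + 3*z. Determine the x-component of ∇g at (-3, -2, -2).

-6

(∇g)_1 = ∂g/∂x = 2*x
At (-3, -2, -2): -6.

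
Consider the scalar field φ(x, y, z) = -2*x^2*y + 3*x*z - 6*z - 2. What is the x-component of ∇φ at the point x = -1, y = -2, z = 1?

(∇φ)_1 = ∂φ/∂x = -4*x*y + 3*z
At (-1, -2, 1): -5.

-5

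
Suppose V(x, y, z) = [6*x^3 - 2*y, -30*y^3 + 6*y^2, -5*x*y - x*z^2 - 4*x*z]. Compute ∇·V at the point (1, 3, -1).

-758

∂V₁/∂x = 18*x^2
∂V₂/∂y = -90*y^2 + 12*y
∂V₃/∂z = -2*x*z - 4*x
∇·V = 18*x^2 - 2*x*z - 4*x - 90*y^2 + 12*y
At (1, 3, -1): -758.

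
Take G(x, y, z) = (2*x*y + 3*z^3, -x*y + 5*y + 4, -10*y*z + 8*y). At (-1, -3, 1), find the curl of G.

(∇×G)₁ = ∂G₃/∂y − ∂G₂/∂z = -10*z + 8
(∇×G)₂ = ∂G₁/∂z − ∂G₃/∂x = 9*z^2
(∇×G)₃ = ∂G₂/∂x − ∂G₁/∂y = -2*x - y
∇×G = (-10*z + 8, 9*z^2, -2*x - y)
At (-1, -3, 1): (-2, 9, 5).

(-2, 9, 5)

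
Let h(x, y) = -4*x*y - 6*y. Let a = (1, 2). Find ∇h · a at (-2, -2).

∂h/∂x = -4*y
∂h/∂y = -4*x - 6
∇h at (-2, -2) = (8, 2)
∇h · a = (8)(1) + (2)(2) = 12

12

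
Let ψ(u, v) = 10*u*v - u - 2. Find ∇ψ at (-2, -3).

∂ψ/∂u = 10*v - 1
∂ψ/∂v = 10*u
∇ψ = (10*v - 1, 10*u)
At (-2, -3): (-31, -20).

(-31, -20)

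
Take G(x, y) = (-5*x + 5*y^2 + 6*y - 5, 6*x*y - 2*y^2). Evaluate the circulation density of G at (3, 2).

-14

∂G₂/∂x = 6*y
∂G₁/∂y = 10*y + 6
Scalar curl = -4*y - 6
At (3, 2): -14.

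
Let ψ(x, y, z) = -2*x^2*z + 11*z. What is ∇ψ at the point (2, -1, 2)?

∂ψ/∂x = -4*x*z
∂ψ/∂y = 0
∂ψ/∂z = -2*x^2 + 11
∇ψ = (-4*x*z, 0, -2*x^2 + 11)
At (2, -1, 2): (-16, 0, 3).

(-16, 0, 3)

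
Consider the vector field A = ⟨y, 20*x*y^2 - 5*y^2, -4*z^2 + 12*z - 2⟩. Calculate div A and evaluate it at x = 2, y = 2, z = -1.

∂A₁/∂x = 0
∂A₂/∂y = 40*x*y - 10*y
∂A₃/∂z = -8*z + 12
∇·A = 40*x*y - 10*y - 8*z + 12
At (2, 2, -1): 160.

160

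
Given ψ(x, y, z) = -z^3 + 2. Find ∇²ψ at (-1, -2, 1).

-6

∂²ψ/∂x² = 0
∂²ψ/∂y² = 0
∂²ψ/∂z² = -6*z
∇²ψ = -6*z
At (-1, -2, 1): -6.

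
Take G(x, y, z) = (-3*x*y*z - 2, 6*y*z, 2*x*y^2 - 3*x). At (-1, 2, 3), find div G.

0

∂G₁/∂x = -3*y*z
∂G₂/∂y = 6*z
∂G₃/∂z = 0
∇·G = -3*y*z + 6*z
At (-1, 2, 3): 0.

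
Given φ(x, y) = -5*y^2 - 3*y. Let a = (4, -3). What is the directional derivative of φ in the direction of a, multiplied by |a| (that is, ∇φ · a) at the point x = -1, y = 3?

∂φ/∂x = 0
∂φ/∂y = -10*y - 3
∇φ at (-1, 3) = (0, -33)
∇φ · a = (0)(4) + (-33)(-3) = 99

99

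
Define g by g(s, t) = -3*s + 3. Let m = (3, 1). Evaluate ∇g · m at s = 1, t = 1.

∂g/∂s = -3
∂g/∂t = 0
∇g at (1, 1) = (-3, 0)
∇g · m = (-3)(3) + (0)(1) = -9

-9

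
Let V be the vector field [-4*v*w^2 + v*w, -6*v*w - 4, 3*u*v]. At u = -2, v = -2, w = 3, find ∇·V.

∂V₁/∂u = 0
∂V₂/∂v = -6*w
∂V₃/∂w = 0
∇·V = -6*w
At (-2, -2, 3): -18.

-18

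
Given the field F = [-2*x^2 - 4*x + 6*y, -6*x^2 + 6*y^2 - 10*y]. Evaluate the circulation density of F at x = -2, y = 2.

18

∂F₂/∂x = -12*x
∂F₁/∂y = 6
Scalar curl = -12*x - 6
At (-2, 2): 18.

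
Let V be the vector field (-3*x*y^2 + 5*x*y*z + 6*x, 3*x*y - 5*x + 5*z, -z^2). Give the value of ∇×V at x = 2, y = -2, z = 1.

(∇×V)₁ = ∂V₃/∂y − ∂V₂/∂z = -5
(∇×V)₂ = ∂V₁/∂z − ∂V₃/∂x = 5*x*y
(∇×V)₃ = ∂V₂/∂x − ∂V₁/∂y = 6*x*y - 5*x*z + 3*y - 5
∇×V = (-5, 5*x*y, 6*x*y - 5*x*z + 3*y - 5)
At (2, -2, 1): (-5, -20, -45).

(-5, -20, -45)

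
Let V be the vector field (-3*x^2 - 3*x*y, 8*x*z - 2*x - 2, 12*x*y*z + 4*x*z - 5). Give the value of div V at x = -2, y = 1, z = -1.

∂V₁/∂x = -6*x - 3*y
∂V₂/∂y = 0
∂V₃/∂z = 12*x*y + 4*x
∇·V = 12*x*y - 2*x - 3*y
At (-2, 1, -1): -23.

-23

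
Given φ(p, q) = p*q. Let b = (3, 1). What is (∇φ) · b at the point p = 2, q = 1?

5

∂φ/∂p = q
∂φ/∂q = p
∇φ at (2, 1) = (1, 2)
∇φ · b = (1)(3) + (2)(1) = 5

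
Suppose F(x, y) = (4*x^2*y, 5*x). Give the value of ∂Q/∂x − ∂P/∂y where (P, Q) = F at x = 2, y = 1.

∂F₂/∂x = 5
∂F₁/∂y = 4*x^2
Scalar curl = -4*x^2 + 5
At (2, 1): -11.

-11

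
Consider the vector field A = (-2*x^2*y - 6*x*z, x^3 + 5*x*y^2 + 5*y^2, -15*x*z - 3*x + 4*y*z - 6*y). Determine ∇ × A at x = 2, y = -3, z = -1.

(∇×A)₁ = ∂A₃/∂y − ∂A₂/∂z = 4*z - 6
(∇×A)₂ = ∂A₁/∂z − ∂A₃/∂x = -6*x + 15*z + 3
(∇×A)₃ = ∂A₂/∂x − ∂A₁/∂y = 5*x^2 + 5*y^2
∇×A = (4*z - 6, -6*x + 15*z + 3, 5*x^2 + 5*y^2)
At (2, -3, -1): (-10, -24, 65).

(-10, -24, 65)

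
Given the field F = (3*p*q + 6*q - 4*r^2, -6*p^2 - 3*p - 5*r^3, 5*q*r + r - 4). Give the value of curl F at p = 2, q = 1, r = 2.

(70, -16, -39)

(∇×F)₁ = ∂F₃/∂q − ∂F₂/∂r = 15*r^2 + 5*r
(∇×F)₂ = ∂F₁/∂r − ∂F₃/∂p = -8*r
(∇×F)₃ = ∂F₂/∂p − ∂F₁/∂q = -15*p - 9
∇×F = (15*r^2 + 5*r, -8*r, -15*p - 9)
At (2, 1, 2): (70, -16, -39).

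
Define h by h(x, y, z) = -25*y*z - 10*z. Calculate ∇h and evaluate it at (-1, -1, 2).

∂h/∂x = 0
∂h/∂y = -25*z
∂h/∂z = -25*y - 10
∇h = (0, -25*z, -25*y - 10)
At (-1, -1, 2): (0, -50, 15).

(0, -50, 15)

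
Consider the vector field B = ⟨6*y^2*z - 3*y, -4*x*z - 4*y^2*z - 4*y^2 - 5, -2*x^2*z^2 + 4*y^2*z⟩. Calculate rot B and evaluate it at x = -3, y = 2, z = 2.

(36, -24, -53)

(∇×B)₁ = ∂B₃/∂y − ∂B₂/∂z = 4*x + 4*y^2 + 8*y*z
(∇×B)₂ = ∂B₁/∂z − ∂B₃/∂x = 4*x*z^2 + 6*y^2
(∇×B)₃ = ∂B₂/∂x − ∂B₁/∂y = -12*y*z - 4*z + 3
∇×B = (4*x + 4*y^2 + 8*y*z, 4*x*z^2 + 6*y^2, -12*y*z - 4*z + 3)
At (-3, 2, 2): (36, -24, -53).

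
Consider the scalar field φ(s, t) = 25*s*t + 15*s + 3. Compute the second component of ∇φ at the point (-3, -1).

(∇φ)_2 = ∂φ/∂t = 25*s
At (-3, -1): -75.

-75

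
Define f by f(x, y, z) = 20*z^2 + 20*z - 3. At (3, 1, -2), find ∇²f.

∂²f/∂x² = 0
∂²f/∂y² = 0
∂²f/∂z² = 40
∇²f = 40
At (3, 1, -2): 40.

40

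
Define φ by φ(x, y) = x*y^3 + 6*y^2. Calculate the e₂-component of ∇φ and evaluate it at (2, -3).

18

(∇φ)_2 = ∂φ/∂y = 3*x*y^2 + 12*y
At (2, -3): 18.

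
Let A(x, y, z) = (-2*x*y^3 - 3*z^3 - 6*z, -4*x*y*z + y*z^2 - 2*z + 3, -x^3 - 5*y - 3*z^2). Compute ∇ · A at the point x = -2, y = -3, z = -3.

∂A₁/∂x = -2*y^3
∂A₂/∂y = -4*x*z + z^2
∂A₃/∂z = -6*z
∇·A = -4*x*z - 2*y^3 + z^2 - 6*z
At (-2, -3, -3): 57.

57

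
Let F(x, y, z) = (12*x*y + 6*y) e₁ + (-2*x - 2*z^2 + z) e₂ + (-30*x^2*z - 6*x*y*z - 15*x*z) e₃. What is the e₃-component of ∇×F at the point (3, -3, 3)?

-44

(∇×F)_3 = ∂F₂/∂x − ∂F₁/∂y
= -2 − (12*x + 6)
= -12*x - 8
At (3, -3, 3): -44.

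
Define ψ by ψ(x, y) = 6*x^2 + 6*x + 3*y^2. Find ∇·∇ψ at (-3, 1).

18

∂²ψ/∂x² = 12
∂²ψ/∂y² = 6
∇²ψ = 18
At (-3, 1): 18.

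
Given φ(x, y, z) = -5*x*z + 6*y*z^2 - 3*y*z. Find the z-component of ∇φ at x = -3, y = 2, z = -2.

-39

(∇φ)_3 = ∂φ/∂z = -5*x + 12*y*z - 3*y
At (-3, 2, -2): -39.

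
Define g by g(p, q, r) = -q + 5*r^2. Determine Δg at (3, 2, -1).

10

∂²g/∂p² = 0
∂²g/∂q² = 0
∂²g/∂r² = 10
∇²g = 10
At (3, 2, -1): 10.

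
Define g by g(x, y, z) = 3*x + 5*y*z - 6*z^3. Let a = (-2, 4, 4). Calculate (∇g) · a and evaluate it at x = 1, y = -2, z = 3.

∂g/∂x = 3
∂g/∂y = 5*z
∂g/∂z = 5*y - 18*z^2
∇g at (1, -2, 3) = (3, 15, -172)
∇g · a = (3)(-2) + (15)(4) + (-172)(4) = -634

-634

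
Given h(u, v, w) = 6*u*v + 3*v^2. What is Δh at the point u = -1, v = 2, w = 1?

6

∂²h/∂u² = 0
∂²h/∂v² = 6
∂²h/∂w² = 0
∇²h = 6
At (-1, 2, 1): 6.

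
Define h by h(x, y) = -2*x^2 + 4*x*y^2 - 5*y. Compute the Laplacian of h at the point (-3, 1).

-28

∂²h/∂x² = -4
∂²h/∂y² = 8*x
∇²h = 8*x - 4
At (-3, 1): -28.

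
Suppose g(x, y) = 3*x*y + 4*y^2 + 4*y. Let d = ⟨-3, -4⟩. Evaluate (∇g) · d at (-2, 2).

-74

∂g/∂x = 3*y
∂g/∂y = 3*x + 8*y + 4
∇g at (-2, 2) = (6, 14)
∇g · d = (6)(-3) + (14)(-4) = -74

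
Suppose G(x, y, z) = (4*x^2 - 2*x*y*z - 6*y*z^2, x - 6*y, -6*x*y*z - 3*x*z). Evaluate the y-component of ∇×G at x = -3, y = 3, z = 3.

-27

(∇×G)_2 = ∂G₁/∂z − ∂G₃/∂x
= -2*x*y - 12*y*z − (-6*y*z - 3*z)
= -2*x*y - 6*y*z + 3*z
At (-3, 3, 3): -27.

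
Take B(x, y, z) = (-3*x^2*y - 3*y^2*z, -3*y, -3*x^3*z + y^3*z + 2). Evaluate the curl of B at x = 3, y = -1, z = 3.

(9, 240, 9)

(∇×B)₁ = ∂B₃/∂y − ∂B₂/∂z = 3*y^2*z
(∇×B)₂ = ∂B₁/∂z − ∂B₃/∂x = 9*x^2*z - 3*y^2
(∇×B)₃ = ∂B₂/∂x − ∂B₁/∂y = 3*x^2 + 6*y*z
∇×B = (3*y^2*z, 9*x^2*z - 3*y^2, 3*x^2 + 6*y*z)
At (3, -1, 3): (9, 240, 9).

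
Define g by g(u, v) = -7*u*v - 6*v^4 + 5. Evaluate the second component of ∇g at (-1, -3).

(∇g)_2 = ∂g/∂v = -7*u - 24*v^3
At (-1, -3): 655.

655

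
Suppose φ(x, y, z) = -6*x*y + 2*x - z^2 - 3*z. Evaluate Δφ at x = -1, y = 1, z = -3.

-2

∂²φ/∂x² = 0
∂²φ/∂y² = 0
∂²φ/∂z² = -2
∇²φ = -2
At (-1, 1, -3): -2.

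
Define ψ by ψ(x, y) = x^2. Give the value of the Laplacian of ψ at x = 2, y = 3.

∂²ψ/∂x² = 2
∂²ψ/∂y² = 0
∇²ψ = 2
At (2, 3): 2.

2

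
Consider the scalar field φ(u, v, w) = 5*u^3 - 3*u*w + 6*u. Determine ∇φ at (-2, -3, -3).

(75, 0, 6)

∂φ/∂u = 15*u^2 - 3*w + 6
∂φ/∂v = 0
∂φ/∂w = -3*u
∇φ = (15*u^2 - 3*w + 6, 0, -3*u)
At (-2, -3, -3): (75, 0, 6).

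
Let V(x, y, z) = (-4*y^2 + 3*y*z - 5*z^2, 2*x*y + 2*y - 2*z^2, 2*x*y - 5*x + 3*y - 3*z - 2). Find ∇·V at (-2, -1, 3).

-5

∂V₁/∂x = 0
∂V₂/∂y = 2*x + 2
∂V₃/∂z = -3
∇·V = 2*x - 1
At (-2, -1, 3): -5.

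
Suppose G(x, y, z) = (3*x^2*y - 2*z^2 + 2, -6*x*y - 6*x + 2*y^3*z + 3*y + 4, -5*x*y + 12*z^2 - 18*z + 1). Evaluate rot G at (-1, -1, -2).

(7, 3, -3)

(∇×G)₁ = ∂G₃/∂y − ∂G₂/∂z = -5*x - 2*y^3
(∇×G)₂ = ∂G₁/∂z − ∂G₃/∂x = 5*y - 4*z
(∇×G)₃ = ∂G₂/∂x − ∂G₁/∂y = -3*x^2 - 6*y - 6
∇×G = (-5*x - 2*y^3, 5*y - 4*z, -3*x^2 - 6*y - 6)
At (-1, -1, -2): (7, 3, -3).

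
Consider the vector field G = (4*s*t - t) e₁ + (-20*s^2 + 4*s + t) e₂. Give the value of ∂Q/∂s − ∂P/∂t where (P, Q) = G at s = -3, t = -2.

137

∂G₂/∂s = -40*s + 4
∂G₁/∂t = 4*s - 1
Scalar curl = -44*s + 5
At (-3, -2): 137.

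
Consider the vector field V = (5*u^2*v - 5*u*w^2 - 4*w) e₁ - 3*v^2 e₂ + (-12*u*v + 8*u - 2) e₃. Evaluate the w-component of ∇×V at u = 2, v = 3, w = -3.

-20

(∇×V)_3 = ∂V₂/∂u − ∂V₁/∂v
= 0 − (5*u^2)
= -5*u^2
At (2, 3, -3): -20.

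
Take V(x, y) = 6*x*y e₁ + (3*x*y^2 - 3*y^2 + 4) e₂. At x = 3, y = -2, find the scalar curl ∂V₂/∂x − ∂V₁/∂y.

-6

∂V₂/∂x = 3*y^2
∂V₁/∂y = 6*x
Scalar curl = -6*x + 3*y^2
At (3, -2): -6.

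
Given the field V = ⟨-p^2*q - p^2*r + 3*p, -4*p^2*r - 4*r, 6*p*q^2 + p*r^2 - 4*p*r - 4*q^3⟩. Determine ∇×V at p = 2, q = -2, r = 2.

(∇×V)₁ = ∂V₃/∂q − ∂V₂/∂r = 4*p^2 + 12*p*q - 12*q^2 + 4
(∇×V)₂ = ∂V₁/∂r − ∂V₃/∂p = -p^2 - 6*q^2 - r^2 + 4*r
(∇×V)₃ = ∂V₂/∂p − ∂V₁/∂q = p^2 - 8*p*r
∇×V = (4*p^2 + 12*p*q - 12*q^2 + 4, -p^2 - 6*q^2 - r^2 + 4*r, p^2 - 8*p*r)
At (2, -2, 2): (-76, -24, -28).

(-76, -24, -28)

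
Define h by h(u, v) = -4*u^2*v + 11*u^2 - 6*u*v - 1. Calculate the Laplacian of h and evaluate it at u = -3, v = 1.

∂²h/∂u² = 2*(-4*v + 11)
∂²h/∂v² = 0
∇²h = -8*v + 22
At (-3, 1): 14.

14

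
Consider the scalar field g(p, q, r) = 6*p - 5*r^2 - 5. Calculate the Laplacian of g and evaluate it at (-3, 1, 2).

-10

∂²g/∂p² = 0
∂²g/∂q² = 0
∂²g/∂r² = -10
∇²g = -10
At (-3, 1, 2): -10.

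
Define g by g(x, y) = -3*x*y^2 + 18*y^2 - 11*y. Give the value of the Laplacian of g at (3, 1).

∂²g/∂x² = 0
∂²g/∂y² = 6*(-x + 6)
∇²g = -6*x + 36
At (3, 1): 18.

18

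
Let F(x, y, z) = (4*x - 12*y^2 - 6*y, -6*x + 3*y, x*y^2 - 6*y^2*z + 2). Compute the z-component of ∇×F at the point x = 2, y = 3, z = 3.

(∇×F)_3 = ∂F₂/∂x − ∂F₁/∂y
= -6 − (-24*y - 6)
= 24*y
At (2, 3, 3): 72.

72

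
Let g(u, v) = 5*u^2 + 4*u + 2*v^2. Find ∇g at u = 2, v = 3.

(24, 12)

∂g/∂u = 10*u + 4
∂g/∂v = 4*v
∇g = (10*u + 4, 4*v)
At (2, 3): (24, 12).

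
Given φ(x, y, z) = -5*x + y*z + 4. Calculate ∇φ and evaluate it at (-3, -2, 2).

∂φ/∂x = -5
∂φ/∂y = z
∂φ/∂z = y
∇φ = (-5, z, y)
At (-3, -2, 2): (-5, 2, -2).

(-5, 2, -2)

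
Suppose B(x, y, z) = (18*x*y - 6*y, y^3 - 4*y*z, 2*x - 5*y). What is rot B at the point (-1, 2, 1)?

(∇×B)₁ = ∂B₃/∂y − ∂B₂/∂z = 4*y - 5
(∇×B)₂ = ∂B₁/∂z − ∂B₃/∂x = -2
(∇×B)₃ = ∂B₂/∂x − ∂B₁/∂y = -18*x + 6
∇×B = (4*y - 5, -2, -18*x + 6)
At (-1, 2, 1): (3, -2, 24).

(3, -2, 24)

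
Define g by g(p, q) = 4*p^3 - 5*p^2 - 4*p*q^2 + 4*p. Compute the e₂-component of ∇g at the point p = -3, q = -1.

(∇g)_2 = ∂g/∂q = -8*p*q
At (-3, -1): -24.

-24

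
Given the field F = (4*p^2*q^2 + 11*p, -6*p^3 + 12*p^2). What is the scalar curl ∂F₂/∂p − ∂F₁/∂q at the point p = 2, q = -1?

8

∂F₂/∂p = -18*p^2 + 24*p
∂F₁/∂q = 8*p^2*q
Scalar curl = -8*p^2*q - 18*p^2 + 24*p
At (2, -1): 8.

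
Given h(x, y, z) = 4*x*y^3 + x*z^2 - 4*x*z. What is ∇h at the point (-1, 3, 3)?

∂h/∂x = 4*y^3 + z^2 - 4*z
∂h/∂y = 12*x*y^2
∂h/∂z = 2*x*z - 4*x
∇h = (4*y^3 + z^2 - 4*z, 12*x*y^2, 2*x*z - 4*x)
At (-1, 3, 3): (105, -108, -2).

(105, -108, -2)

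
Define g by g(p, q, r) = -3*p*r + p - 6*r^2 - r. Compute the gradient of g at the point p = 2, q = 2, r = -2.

∂g/∂p = -3*r + 1
∂g/∂q = 0
∂g/∂r = -3*p - 12*r - 1
∇g = (-3*r + 1, 0, -3*p - 12*r - 1)
At (2, 2, -2): (7, 0, 17).

(7, 0, 17)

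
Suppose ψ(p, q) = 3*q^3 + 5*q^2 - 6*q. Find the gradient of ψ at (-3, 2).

∂ψ/∂p = 0
∂ψ/∂q = 9*q^2 + 10*q - 6
∇ψ = (0, 9*q^2 + 10*q - 6)
At (-3, 2): (0, 50).

(0, 50)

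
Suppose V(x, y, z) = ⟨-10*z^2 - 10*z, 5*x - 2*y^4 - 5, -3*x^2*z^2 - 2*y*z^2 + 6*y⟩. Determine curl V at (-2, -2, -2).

(-2, -18, 5)

(∇×V)₁ = ∂V₃/∂y − ∂V₂/∂z = -2*z^2 + 6
(∇×V)₂ = ∂V₁/∂z − ∂V₃/∂x = 6*x*z^2 - 20*z - 10
(∇×V)₃ = ∂V₂/∂x − ∂V₁/∂y = 5
∇×V = (-2*z^2 + 6, 6*x*z^2 - 20*z - 10, 5)
At (-2, -2, -2): (-2, -18, 5).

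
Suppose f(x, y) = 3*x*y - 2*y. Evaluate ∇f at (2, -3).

(-9, 4)

∂f/∂x = 3*y
∂f/∂y = 3*x - 2
∇f = (3*y, 3*x - 2)
At (2, -3): (-9, 4).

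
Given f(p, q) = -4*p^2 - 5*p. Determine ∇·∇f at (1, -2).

-8

∂²f/∂p² = -8
∂²f/∂q² = 0
∇²f = -8
At (1, -2): -8.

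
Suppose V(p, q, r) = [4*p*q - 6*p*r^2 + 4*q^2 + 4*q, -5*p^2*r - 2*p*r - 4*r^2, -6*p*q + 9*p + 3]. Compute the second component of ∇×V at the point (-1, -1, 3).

21

(∇×V)_2 = ∂V₁/∂r − ∂V₃/∂p
= -12*p*r − (-6*q + 9)
= -12*p*r + 6*q - 9
At (-1, -1, 3): 21.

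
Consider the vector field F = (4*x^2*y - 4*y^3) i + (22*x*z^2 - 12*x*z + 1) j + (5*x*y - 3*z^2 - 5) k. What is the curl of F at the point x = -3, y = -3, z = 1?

(∇×F)₁ = ∂F₃/∂y − ∂F₂/∂z = -44*x*z + 17*x
(∇×F)₂ = ∂F₁/∂z − ∂F₃/∂x = -5*y
(∇×F)₃ = ∂F₂/∂x − ∂F₁/∂y = -4*x^2 + 12*y^2 + 22*z^2 - 12*z
∇×F = (-44*x*z + 17*x, -5*y, -4*x^2 + 12*y^2 + 22*z^2 - 12*z)
At (-3, -3, 1): (81, 15, 82).

(81, 15, 82)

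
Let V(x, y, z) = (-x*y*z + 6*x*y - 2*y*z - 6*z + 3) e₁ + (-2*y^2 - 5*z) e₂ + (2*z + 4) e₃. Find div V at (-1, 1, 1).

∂V₁/∂x = -y*z + 6*y
∂V₂/∂y = -4*y
∂V₃/∂z = 2
∇·V = -y*z + 2*y + 2
At (-1, 1, 1): 3.

3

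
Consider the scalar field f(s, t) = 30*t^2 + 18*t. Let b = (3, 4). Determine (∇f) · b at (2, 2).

552

∂f/∂s = 0
∂f/∂t = 60*t + 18
∇f at (2, 2) = (0, 138)
∇f · b = (0)(3) + (138)(4) = 552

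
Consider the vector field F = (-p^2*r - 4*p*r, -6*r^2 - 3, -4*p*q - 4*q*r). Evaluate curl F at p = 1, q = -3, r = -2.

(-20, -17, 0)

(∇×F)₁ = ∂F₃/∂q − ∂F₂/∂r = -4*p + 8*r
(∇×F)₂ = ∂F₁/∂r − ∂F₃/∂p = -p^2 - 4*p + 4*q
(∇×F)₃ = ∂F₂/∂p − ∂F₁/∂q = 0
∇×F = (-4*p + 8*r, -p^2 - 4*p + 4*q, 0)
At (1, -3, -2): (-20, -17, 0).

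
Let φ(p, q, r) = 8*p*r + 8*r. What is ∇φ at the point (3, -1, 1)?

(8, 0, 32)

∂φ/∂p = 8*r
∂φ/∂q = 0
∂φ/∂r = 8*p + 8
∇φ = (8*r, 0, 8*p + 8)
At (3, -1, 1): (8, 0, 32).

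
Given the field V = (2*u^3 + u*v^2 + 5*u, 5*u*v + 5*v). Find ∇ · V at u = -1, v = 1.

12

∂V₁/∂u = 6*u^2 + v^2 + 5
∂V₂/∂v = 5*u + 5
∇·V = 6*u^2 + 5*u + v^2 + 10
At (-1, 1): 12.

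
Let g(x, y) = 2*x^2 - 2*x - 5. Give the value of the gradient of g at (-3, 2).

(-14, 0)

∂g/∂x = 4*x - 2
∂g/∂y = 0
∇g = (4*x - 2, 0)
At (-3, 2): (-14, 0).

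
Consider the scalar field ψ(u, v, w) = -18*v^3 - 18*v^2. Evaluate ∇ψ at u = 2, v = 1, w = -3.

(0, -90, 0)

∂ψ/∂u = 0
∂ψ/∂v = -54*v^2 - 36*v
∂ψ/∂w = 0
∇ψ = (0, -54*v^2 - 36*v, 0)
At (2, 1, -3): (0, -90, 0).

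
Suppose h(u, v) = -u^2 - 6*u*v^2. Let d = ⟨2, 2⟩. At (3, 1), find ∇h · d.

∂h/∂u = -2*u - 6*v^2
∂h/∂v = -12*u*v
∇h at (3, 1) = (-12, -36)
∇h · d = (-12)(2) + (-36)(2) = -96

-96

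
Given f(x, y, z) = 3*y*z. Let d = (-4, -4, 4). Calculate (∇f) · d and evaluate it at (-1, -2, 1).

∂f/∂x = 0
∂f/∂y = 3*z
∂f/∂z = 3*y
∇f at (-1, -2, 1) = (0, 3, -6)
∇f · d = (0)(-4) + (3)(-4) + (-6)(4) = -36

-36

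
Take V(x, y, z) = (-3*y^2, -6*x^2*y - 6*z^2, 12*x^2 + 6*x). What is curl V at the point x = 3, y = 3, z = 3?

(∇×V)₁ = ∂V₃/∂y − ∂V₂/∂z = 12*z
(∇×V)₂ = ∂V₁/∂z − ∂V₃/∂x = -24*x - 6
(∇×V)₃ = ∂V₂/∂x − ∂V₁/∂y = -12*x*y + 6*y
∇×V = (12*z, -24*x - 6, -12*x*y + 6*y)
At (3, 3, 3): (36, -78, -90).

(36, -78, -90)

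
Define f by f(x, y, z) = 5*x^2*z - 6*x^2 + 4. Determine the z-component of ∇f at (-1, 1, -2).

5

(∇f)_3 = ∂f/∂z = 5*x^2
At (-1, 1, -2): 5.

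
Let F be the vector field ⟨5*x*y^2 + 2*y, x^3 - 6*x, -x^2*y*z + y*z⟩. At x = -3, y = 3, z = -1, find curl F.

(8, 18, 109)

(∇×F)₁ = ∂F₃/∂y − ∂F₂/∂z = -x^2*z + z
(∇×F)₂ = ∂F₁/∂z − ∂F₃/∂x = 2*x*y*z
(∇×F)₃ = ∂F₂/∂x − ∂F₁/∂y = 3*x^2 - 10*x*y - 8
∇×F = (-x^2*z + z, 2*x*y*z, 3*x^2 - 10*x*y - 8)
At (-3, 3, -1): (8, 18, 109).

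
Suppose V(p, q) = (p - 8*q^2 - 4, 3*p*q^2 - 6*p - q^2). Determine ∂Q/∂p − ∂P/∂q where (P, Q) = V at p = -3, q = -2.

∂V₂/∂p = 3*q^2 - 6
∂V₁/∂q = -16*q
Scalar curl = 3*q^2 + 16*q - 6
At (-3, -2): -26.

-26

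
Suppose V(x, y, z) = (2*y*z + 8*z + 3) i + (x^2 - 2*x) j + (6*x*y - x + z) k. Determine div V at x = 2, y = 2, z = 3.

∂V₁/∂x = 0
∂V₂/∂y = 0
∂V₃/∂z = 1
∇·V = 1
At (2, 2, 3): 1.

1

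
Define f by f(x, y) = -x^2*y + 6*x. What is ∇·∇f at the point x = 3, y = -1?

∂²f/∂x² = -2*y
∂²f/∂y² = 0
∇²f = -2*y
At (3, -1): 2.

2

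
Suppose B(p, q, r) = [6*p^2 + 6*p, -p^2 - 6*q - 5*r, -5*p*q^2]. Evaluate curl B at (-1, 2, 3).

(25, 20, 2)

(∇×B)₁ = ∂B₃/∂q − ∂B₂/∂r = -10*p*q + 5
(∇×B)₂ = ∂B₁/∂r − ∂B₃/∂p = 5*q^2
(∇×B)₃ = ∂B₂/∂p − ∂B₁/∂q = -2*p
∇×B = (-10*p*q + 5, 5*q^2, -2*p)
At (-1, 2, 3): (25, 20, 2).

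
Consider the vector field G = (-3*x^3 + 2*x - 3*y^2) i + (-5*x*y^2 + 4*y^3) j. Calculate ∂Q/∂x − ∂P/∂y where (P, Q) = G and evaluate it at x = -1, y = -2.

-32

∂G₂/∂x = -5*y^2
∂G₁/∂y = -6*y
Scalar curl = -5*y^2 + 6*y
At (-1, -2): -32.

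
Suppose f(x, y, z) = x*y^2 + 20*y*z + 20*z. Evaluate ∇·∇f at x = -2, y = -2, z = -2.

∂²f/∂x² = 0
∂²f/∂y² = 2*x
∂²f/∂z² = 0
∇²f = 2*x
At (-2, -2, -2): -4.

-4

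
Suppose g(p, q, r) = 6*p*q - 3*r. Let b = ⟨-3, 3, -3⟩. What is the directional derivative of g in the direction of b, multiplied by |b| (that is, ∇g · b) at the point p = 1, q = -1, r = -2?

∂g/∂p = 6*q
∂g/∂q = 6*p
∂g/∂r = -3
∇g at (1, -1, -2) = (-6, 6, -3)
∇g · b = (-6)(-3) + (6)(3) + (-3)(-3) = 45

45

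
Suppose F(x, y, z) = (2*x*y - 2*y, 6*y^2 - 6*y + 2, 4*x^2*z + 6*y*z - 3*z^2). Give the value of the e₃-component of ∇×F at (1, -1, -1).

0

(∇×F)_3 = ∂F₂/∂x − ∂F₁/∂y
= 0 − (2*x - 2)
= -2*x + 2
At (1, -1, -1): 0.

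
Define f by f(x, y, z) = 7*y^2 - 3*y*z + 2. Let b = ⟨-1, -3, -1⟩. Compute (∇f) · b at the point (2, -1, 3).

66

∂f/∂x = 0
∂f/∂y = 14*y - 3*z
∂f/∂z = -3*y
∇f at (2, -1, 3) = (0, -23, 3)
∇f · b = (0)(-1) + (-23)(-3) + (3)(-1) = 66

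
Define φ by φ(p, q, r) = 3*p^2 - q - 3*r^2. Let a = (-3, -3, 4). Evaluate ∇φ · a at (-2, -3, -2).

87

∂φ/∂p = 6*p
∂φ/∂q = -1
∂φ/∂r = -6*r
∇φ at (-2, -3, -2) = (-12, -1, 12)
∇φ · a = (-12)(-3) + (-1)(-3) + (12)(4) = 87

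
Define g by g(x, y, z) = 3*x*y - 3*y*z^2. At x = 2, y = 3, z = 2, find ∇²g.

∂²g/∂x² = 0
∂²g/∂y² = 0
∂²g/∂z² = -6*y
∇²g = -6*y
At (2, 3, 2): -18.

-18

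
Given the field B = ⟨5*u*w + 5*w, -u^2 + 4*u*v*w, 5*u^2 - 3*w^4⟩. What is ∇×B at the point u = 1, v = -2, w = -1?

(∇×B)₁ = ∂B₃/∂v − ∂B₂/∂w = -4*u*v
(∇×B)₂ = ∂B₁/∂w − ∂B₃/∂u = -5*u + 5
(∇×B)₃ = ∂B₂/∂u − ∂B₁/∂v = -2*u + 4*v*w
∇×B = (-4*u*v, -5*u + 5, -2*u + 4*v*w)
At (1, -2, -1): (8, 0, 6).

(8, 0, 6)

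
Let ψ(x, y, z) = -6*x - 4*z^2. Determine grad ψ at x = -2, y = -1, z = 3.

(-6, 0, -24)

∂ψ/∂x = -6
∂ψ/∂y = 0
∂ψ/∂z = -8*z
∇ψ = (-6, 0, -8*z)
At (-2, -1, 3): (-6, 0, -24).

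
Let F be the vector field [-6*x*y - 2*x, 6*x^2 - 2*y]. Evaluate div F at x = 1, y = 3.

∂F₁/∂x = -6*y - 2
∂F₂/∂y = -2
∇·F = -6*y - 4
At (1, 3): -22.

-22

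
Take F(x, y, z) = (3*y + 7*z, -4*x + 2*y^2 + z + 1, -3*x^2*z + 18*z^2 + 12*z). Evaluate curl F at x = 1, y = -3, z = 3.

(∇×F)₁ = ∂F₃/∂y − ∂F₂/∂z = -1
(∇×F)₂ = ∂F₁/∂z − ∂F₃/∂x = 6*x*z + 7
(∇×F)₃ = ∂F₂/∂x − ∂F₁/∂y = -7
∇×F = (-1, 6*x*z + 7, -7)
At (1, -3, 3): (-1, 25, -7).

(-1, 25, -7)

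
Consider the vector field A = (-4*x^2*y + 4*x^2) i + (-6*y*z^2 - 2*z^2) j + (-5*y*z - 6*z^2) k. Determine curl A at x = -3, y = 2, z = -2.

(-46, 0, 36)

(∇×A)₁ = ∂A₃/∂y − ∂A₂/∂z = 12*y*z - z
(∇×A)₂ = ∂A₁/∂z − ∂A₃/∂x = 0
(∇×A)₃ = ∂A₂/∂x − ∂A₁/∂y = 4*x^2
∇×A = (12*y*z - z, 0, 4*x^2)
At (-3, 2, -2): (-46, 0, 36).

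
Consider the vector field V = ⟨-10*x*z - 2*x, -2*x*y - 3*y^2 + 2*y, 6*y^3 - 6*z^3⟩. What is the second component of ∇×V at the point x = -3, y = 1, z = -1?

30

(∇×V)_2 = ∂V₁/∂z − ∂V₃/∂x
= -10*x − (0)
= -10*x
At (-3, 1, -1): 30.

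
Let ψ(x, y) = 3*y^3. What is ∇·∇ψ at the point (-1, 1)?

∂²ψ/∂x² = 0
∂²ψ/∂y² = 18*y
∇²ψ = 18*y
At (-1, 1): 18.

18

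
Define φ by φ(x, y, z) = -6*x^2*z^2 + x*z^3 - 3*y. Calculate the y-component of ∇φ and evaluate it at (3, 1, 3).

(∇φ)_2 = ∂φ/∂y = -3
At (3, 1, 3): -3.

-3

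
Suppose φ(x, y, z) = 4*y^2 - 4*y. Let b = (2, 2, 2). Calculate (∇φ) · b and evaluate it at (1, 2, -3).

∂φ/∂x = 0
∂φ/∂y = 8*y - 4
∂φ/∂z = 0
∇φ at (1, 2, -3) = (0, 12, 0)
∇φ · b = (0)(2) + (12)(2) + (0)(2) = 24

24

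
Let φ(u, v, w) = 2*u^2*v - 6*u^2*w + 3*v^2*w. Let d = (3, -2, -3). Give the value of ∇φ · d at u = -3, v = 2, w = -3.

-234

∂φ/∂u = 4*u*v - 12*u*w
∂φ/∂v = 2*u^2 + 6*v*w
∂φ/∂w = -6*u^2 + 3*v^2
∇φ at (-3, 2, -3) = (-132, -18, -42)
∇φ · d = (-132)(3) + (-18)(-2) + (-42)(-3) = -234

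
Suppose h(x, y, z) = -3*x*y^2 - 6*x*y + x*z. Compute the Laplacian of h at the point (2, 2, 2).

∂²h/∂x² = 0
∂²h/∂y² = -6*x
∂²h/∂z² = 0
∇²h = -6*x
At (2, 2, 2): -12.

-12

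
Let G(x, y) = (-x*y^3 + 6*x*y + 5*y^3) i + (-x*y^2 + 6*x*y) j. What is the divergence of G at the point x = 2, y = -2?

16

∂G₁/∂x = -y^3 + 6*y
∂G₂/∂y = -2*x*y + 6*x
∇·G = -2*x*y + 6*x - y^3 + 6*y
At (2, -2): 16.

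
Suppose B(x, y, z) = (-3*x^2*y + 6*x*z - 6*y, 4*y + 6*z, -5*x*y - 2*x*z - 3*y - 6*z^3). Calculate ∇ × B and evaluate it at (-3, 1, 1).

(∇×B)₁ = ∂B₃/∂y − ∂B₂/∂z = -5*x - 9
(∇×B)₂ = ∂B₁/∂z − ∂B₃/∂x = 6*x + 5*y + 2*z
(∇×B)₃ = ∂B₂/∂x − ∂B₁/∂y = 3*x^2 + 6
∇×B = (-5*x - 9, 6*x + 5*y + 2*z, 3*x^2 + 6)
At (-3, 1, 1): (6, -11, 33).

(6, -11, 33)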